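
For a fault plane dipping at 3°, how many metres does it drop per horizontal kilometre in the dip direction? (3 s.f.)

drop per km = 1000 × tan 3° = 1000 × 0.0524

52.4 m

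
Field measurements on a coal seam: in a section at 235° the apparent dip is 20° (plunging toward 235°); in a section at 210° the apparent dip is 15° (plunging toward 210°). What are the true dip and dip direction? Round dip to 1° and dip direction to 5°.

true dip 21°, dip direction 255°

Represent each trace as a vector plunging at its apparent dip toward its trend (east-north-up frame): v₁ = (-0.770, -0.539, -0.342), v₂ = (-0.483, -0.837, -0.259).
Cross product v₁ × v₂ gives the pole to the plane: n ∝ (-0.147, -0.034, 0.384).
tan δ = √(n_x²+n_y²)/n_z = 0.151/0.384, so δ = 21.4°.
Dip direction = azimuth of (n_x, n_y) = atan2(-0.147, -0.034) = 257°.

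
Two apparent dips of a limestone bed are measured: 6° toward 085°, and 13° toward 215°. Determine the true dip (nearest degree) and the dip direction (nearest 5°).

true dip 22°, dip direction 160°

Represent each trace as a vector plunging at its apparent dip toward its trend (east-north-up frame): v₁ = (0.991, 0.087, -0.105), v₂ = (-0.559, -0.798, -0.225).
Cross product v₁ × v₂ gives the pole to the plane: n ∝ (0.103, -0.281, 0.742).
tan δ = √(n_x²+n_y²)/n_z = 0.300/0.742, so δ = 22.0°.
The horizontal component of n points toward azimuth atan2(n_x, n_y) = 160°, the dip direction.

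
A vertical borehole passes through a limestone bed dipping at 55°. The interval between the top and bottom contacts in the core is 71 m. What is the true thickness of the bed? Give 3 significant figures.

40.7 m

True thickness t = h · cos(dip) = 71 × cos 55°
t = 71 × 0.5736 = 40.724 m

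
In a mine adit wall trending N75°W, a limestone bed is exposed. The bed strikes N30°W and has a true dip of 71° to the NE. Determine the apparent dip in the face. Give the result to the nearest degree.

The section lies 45° from the strike.
tan(apparent dip) = tan 71° · sin 45° = 2.0536
apparent dip = arctan 2.0536 = 64.04°

64°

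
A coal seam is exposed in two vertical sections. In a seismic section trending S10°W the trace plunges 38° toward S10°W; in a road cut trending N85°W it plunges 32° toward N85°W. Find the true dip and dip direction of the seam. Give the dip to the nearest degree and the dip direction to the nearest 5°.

true dip 44°, dip direction 225°

Represent each trace as a vector plunging at its apparent dip toward its trend (east-north-up frame): v₁ = (-0.137, -0.776, -0.616), v₂ = (-0.845, 0.074, -0.530).
n = v₁ × v₂ = (-0.457, -0.448, 0.666) (taken with n_z > 0).
tan δ = √(n_x²+n_y²)/n_z = 0.640/0.666, so δ = 43.8°.
Dip direction = azimuth of (n_x, n_y) = atan2(-0.457, -0.448) = 226°.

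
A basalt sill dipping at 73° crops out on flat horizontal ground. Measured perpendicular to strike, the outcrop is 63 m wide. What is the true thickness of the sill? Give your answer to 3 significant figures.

True thickness t = w · sin(dip) = 63 × sin 73°
t = 63 × 0.9563 = 60.247 m

60.2 m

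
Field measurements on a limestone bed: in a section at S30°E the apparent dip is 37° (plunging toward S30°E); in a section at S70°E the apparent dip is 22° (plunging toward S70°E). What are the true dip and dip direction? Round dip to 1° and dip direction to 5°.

true dip 39°, dip direction 170°

Each apparent-dip line lies in the plane. As unit vectors (x east, y north, z up), v₁ plunges 37°→S30°E and v₂ plunges 22°→S70°E.
Cross product v₁ × v₂ gives the pole to the plane: n ∝ (0.068, -0.375, 0.476).
tan δ = √(n_x²+n_y²)/n_z = 0.381/0.476, so δ = 38.7°.
The horizontal component of n points toward azimuth atan2(n_x, n_y) = 170°, the dip direction.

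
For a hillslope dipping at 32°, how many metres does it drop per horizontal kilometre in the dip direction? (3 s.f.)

625 m

drop per km = 1000 × tan 32° = 1000 × 0.6249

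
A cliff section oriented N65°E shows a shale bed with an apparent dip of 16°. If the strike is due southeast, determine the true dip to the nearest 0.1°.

17.0°

The section is 70° from the strike.
tan δ = tan α / sin β = tan 16° / sin 70° = 0.2867 / 0.9397 = 0.3051
δ = arctan(0.3051) = 16.97°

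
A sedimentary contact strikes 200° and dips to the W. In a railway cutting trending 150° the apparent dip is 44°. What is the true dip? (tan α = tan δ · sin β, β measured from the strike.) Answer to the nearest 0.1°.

51.6°

β = acute angle between strike 200° and section 150° = 50°.
tan δ = tan α / sin β = tan 44° / sin 50° = 0.9657 / 0.7660 = 1.2606
true dip = arctan 1.2606 = 51.58°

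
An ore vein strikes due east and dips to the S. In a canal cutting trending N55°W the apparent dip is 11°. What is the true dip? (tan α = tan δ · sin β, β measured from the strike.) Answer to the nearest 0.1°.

β = acute angle between strike due east and section N55°W = 35°.
tan(true dip) = tan 11° / sin 35° = 0.3389
δ = arctan(0.3389) = 18.72°

18.7°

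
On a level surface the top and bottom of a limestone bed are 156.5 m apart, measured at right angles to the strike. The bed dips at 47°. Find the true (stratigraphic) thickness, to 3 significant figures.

114 m

True thickness t = w · sin(dip) = 156.5 × sin 47°
t = 156.5 × 0.7314 = 114.457 m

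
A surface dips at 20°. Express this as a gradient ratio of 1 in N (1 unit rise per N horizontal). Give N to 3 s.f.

1 in 2.75

1 : N means tan θ = 1/N, so N = 1/tan 20° = 1/0.3640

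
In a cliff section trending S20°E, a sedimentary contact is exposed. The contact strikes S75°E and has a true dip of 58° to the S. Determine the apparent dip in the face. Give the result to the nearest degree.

53°

The section lies 55° from the strike.
tan(apparent dip) = tan 58° · sin 55° = 1.3109
apparent dip = arctan 1.3109 = 52.66°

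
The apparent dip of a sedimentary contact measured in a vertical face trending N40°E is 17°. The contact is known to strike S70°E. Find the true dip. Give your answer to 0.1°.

18.0°

The section is 70° from the strike.
tan δ = tan α / sin β = tan 17° / sin 70° = 0.3057 / 0.9397 = 0.3254
true dip = arctan 0.3254 = 18.02°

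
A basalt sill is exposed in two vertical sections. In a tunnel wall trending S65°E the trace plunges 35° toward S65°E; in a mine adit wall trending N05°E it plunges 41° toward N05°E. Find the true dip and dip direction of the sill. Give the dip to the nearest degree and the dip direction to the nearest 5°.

true dip 54°, dip direction 055°

Represent each trace as a vector plunging at its apparent dip toward its trend (east-north-up frame): v₁ = (0.742, -0.346, -0.574), v₂ = (0.066, 0.752, -0.656).
The plane normal is n = v₁ × v₂ ∝ (0.658, 0.449, 0.581).
tan δ = √(n_x²+n_y²)/n_z = 0.797/0.581, so δ = 53.9°.
Dip direction = azimuth of (n_x, n_y) = atan2(0.658, 0.449) = 56°.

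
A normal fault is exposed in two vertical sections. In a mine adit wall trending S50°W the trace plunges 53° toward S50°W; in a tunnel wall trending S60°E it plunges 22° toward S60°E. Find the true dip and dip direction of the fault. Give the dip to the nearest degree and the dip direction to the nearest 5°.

true dip 58°, dip direction 195°

Represent each trace as a vector plunging at its apparent dip toward its trend (east-north-up frame): v₁ = (-0.461, -0.387, -0.799), v₂ = (0.803, -0.464, -0.375).
n = v₁ × v₂ = (-0.225, -0.814, 0.524) (taken with n_z > 0).
tan δ = √(n_x²+n_y²)/n_z = 0.845/0.524, so δ = 58.2°.
The horizontal component of n points toward azimuth atan2(n_x, n_y) = 195°, the dip direction.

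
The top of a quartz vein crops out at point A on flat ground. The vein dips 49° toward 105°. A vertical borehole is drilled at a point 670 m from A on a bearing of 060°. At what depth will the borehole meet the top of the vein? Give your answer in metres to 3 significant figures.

The hole lies 45° from the dip direction, so the down-dip offset is 670 × cos 45° = 473.76 m.
Depth = down-dip offset × tan(dip) = 473.76 × tan 49° = 473.76 × 1.1504
Depth = 545.00 m

545 m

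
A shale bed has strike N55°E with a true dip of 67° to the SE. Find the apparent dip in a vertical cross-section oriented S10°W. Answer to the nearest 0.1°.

Angle between strike (N55°E) and section (S10°W): β = 45°.
tan(apparent dip) = tan 67° · sin 45° = 1.6658
apparent dip = arctan 1.6658 = 59.02°

59.0°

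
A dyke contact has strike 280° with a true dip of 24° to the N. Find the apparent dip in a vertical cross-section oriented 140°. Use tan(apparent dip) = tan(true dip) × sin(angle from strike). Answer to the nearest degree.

The strike is 280° and the section trends 140°; the acute angle between them is β = 40°.
tan(apparent dip) = tan 24° · sin 40° = 0.2862
apparent dip = arctan 0.2862 = 15.97°

16°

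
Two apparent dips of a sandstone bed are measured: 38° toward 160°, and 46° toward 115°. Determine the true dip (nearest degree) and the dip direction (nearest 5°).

Each apparent-dip line lies in the plane. As unit vectors (x east, y north, z up), v₁ plunges 38°→160° and v₂ plunges 46°→115°.
The plane normal is n = v₁ × v₂ ∝ (0.352, -0.194, 0.387).
True dip = arccos(n_z / |n|) = arccos(0.6939) = 46.1°.
The horizontal component of n points toward azimuth atan2(n_x, n_y) = 119°, the dip direction.

true dip 46°, dip direction 120°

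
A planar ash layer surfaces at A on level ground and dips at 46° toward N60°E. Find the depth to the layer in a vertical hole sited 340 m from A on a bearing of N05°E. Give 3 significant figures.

The hole lies 55° from the dip direction, so the down-dip offset is 340 × cos 55° = 195.02 m.
Depth = down-dip offset × tan(dip) = 195.02 × tan 46° = 195.02 × 1.0355
Depth = 201.94 m

202 m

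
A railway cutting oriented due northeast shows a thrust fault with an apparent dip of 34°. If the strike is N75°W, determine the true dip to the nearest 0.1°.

β = acute angle between strike N75°W and section due northeast = 60°.
tan δ = tan α / sin β = tan 34° / sin 60° = 0.6745 / 0.8660 = 0.7789
true dip = arctan 0.7789 = 37.91°

37.9°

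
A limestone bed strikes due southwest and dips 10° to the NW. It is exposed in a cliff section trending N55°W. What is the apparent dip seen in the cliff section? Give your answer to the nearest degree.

10°

Angle between strike (due southwest) and section (N55°W): β = 80°.
tan(apparent dip) = tan 10° · sin 80° = 0.1736
α = arctan(0.1736) = 9.85°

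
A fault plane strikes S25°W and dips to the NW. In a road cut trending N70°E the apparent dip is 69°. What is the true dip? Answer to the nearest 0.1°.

74.8°

β = acute angle between strike S25°W and section N70°E = 45°.
tan(true dip) = tan 69° / sin 45° = 3.6842
true dip = arctan 3.6842 = 74.81°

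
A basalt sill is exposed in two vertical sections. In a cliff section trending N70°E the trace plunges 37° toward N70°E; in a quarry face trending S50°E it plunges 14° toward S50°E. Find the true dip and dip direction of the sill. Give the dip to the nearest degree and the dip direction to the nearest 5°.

Represent each trace as a vector plunging at its apparent dip toward its trend (east-north-up frame): v₁ = (0.750, 0.273, -0.602), v₂ = (0.743, -0.624, -0.242).
The plane normal is n = v₁ × v₂ ∝ (0.441, 0.266, 0.671).
tan δ = √(n_x²+n_y²)/n_z = 0.515/0.671, so δ = 37.5°.
The horizontal component of n points toward azimuth atan2(n_x, n_y) = 59°, the dip direction.

true dip 38°, dip direction 060°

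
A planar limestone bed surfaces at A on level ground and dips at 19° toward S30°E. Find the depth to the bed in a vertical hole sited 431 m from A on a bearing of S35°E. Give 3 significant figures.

148 m

The hole lies 5° from the dip direction, so the down-dip offset is 431 × cos 5° = 429.36 m.
Depth = down-dip offset × tan(dip) = 429.36 × tan 19° = 429.36 × 0.3443
Depth = 147.84 m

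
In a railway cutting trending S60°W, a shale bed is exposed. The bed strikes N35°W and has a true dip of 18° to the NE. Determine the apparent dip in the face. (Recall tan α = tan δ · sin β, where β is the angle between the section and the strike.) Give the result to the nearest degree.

The section lies 85° from the strike.
tan(apparent dip) = tan 18° · sin 85° = 0.3237
apparent dip = arctan 0.3237 = 17.94°

18°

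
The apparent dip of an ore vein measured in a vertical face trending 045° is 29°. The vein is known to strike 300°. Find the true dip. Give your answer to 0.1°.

29.8°

β = acute angle between strike 300° and section 045° = 75°.
tan δ = tan α / sin β = tan 29° / sin 75° = 0.5543 / 0.9659 = 0.5739
δ = arctan(0.5739) = 29.85°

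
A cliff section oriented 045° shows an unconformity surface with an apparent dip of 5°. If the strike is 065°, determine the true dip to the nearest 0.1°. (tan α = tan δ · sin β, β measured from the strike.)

14.3°

β = acute angle between strike 065° and section 045° = 20°.
tan δ = tan α / sin β = tan 5° / sin 20° = 0.0875 / 0.3420 = 0.2558
true dip = arctan 0.2558 = 14.35°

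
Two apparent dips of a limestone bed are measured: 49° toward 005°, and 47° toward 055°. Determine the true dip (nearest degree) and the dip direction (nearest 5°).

true dip 51°, dip direction 025°

Represent each trace as a vector plunging at its apparent dip toward its trend (east-north-up frame): v₁ = (0.057, 0.654, -0.755), v₂ = (0.559, 0.391, -0.731).
n = v₁ × v₂ = (0.183, 0.380, 0.343) (taken with n_z > 0).
tan δ = √(n_x²+n_y²)/n_z = 0.421/0.343, so δ = 50.9°.
The horizontal component of n points toward azimuth atan2(n_x, n_y) = 26°, the dip direction.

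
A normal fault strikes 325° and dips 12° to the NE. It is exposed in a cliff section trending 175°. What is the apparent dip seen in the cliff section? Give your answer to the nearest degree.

Angle between strike (325°) and section (175°): β = 30°.
tan(apparent dip) = tan 12° · sin 30° = 0.1063
α = arctan(0.1063) = 6.07°

6°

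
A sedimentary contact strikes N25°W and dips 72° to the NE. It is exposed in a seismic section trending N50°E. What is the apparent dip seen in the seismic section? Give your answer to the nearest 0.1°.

The strike is N25°W and the section trends N50°E; the acute angle between them is β = 75°.
tan α = tan 72° × sin 75° = 3.0777 × 0.9659 = 2.9728
α = arctan(2.9728) = 71.41°

71.4°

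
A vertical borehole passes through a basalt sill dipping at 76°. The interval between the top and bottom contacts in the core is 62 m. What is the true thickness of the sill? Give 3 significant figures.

True thickness t = h · cos(dip) = 62 × cos 76°
t = 62 × 0.2419 = 14.999 m

15.0 m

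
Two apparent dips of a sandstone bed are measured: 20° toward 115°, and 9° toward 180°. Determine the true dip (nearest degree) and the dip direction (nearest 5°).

Represent each trace as a vector plunging at its apparent dip toward its trend (east-north-up frame): v₁ = (0.852, -0.397, -0.342), v₂ = (0.000, -0.988, -0.156).
The plane normal is n = v₁ × v₂ ∝ (0.276, -0.133, 0.841).
True dip = arccos(n_z / |n|) = arccos(0.9397) = 20.0°.
Dip direction = azimuth of (n_x, n_y) = atan2(0.276, -0.133) = 116°.

true dip 20°, dip direction 115°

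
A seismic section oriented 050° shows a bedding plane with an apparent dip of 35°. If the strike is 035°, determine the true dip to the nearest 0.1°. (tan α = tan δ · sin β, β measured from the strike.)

The section is 15° from the strike.
tan(true dip) = tan 35° / sin 15° = 2.7054
true dip = arctan 2.7054 = 69.71°

69.7°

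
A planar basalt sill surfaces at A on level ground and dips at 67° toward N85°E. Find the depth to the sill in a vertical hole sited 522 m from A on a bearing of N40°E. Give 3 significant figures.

The hole lies 45° from the dip direction, so the down-dip offset is 522 × cos 45° = 369.11 m.
Depth = down-dip offset × tan(dip) = 369.11 × tan 67° = 369.11 × 2.3559
Depth = 869.57 m

870 m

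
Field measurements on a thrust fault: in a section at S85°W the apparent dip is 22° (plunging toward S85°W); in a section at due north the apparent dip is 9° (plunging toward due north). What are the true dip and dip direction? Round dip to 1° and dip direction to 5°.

true dip 24°, dip direction 290°

The two traces are lines in the plane: v₁ = (sin 265°·cos 22°, cos 265°·cos 22°, −sin 22°), v₂ = (sin 0°·cos 9°, cos 0°·cos 9°, −sin 9°).
n = v₁ × v₂ = (-0.383, 0.144, 0.912) (taken with n_z > 0).
Dip δ = arctan(|n_h|/n_z) = arctan(0.409/0.912) = 24.1°.
Dip direction = azimuth of (n_x, n_y) = atan2(-0.383, 0.144) = 291°.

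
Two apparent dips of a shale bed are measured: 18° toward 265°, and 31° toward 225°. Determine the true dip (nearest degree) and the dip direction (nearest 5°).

Represent each trace as a vector plunging at its apparent dip toward its trend (east-north-up frame): v₁ = (-0.947, -0.083, -0.309), v₂ = (-0.606, -0.606, -0.515).
Cross product v₁ × v₂ gives the pole to the plane: n ∝ (-0.145, -0.301, 0.524).
Dip δ = arctan(|n_h|/n_z) = arctan(0.334/0.524) = 32.5°.
Dip direction = atan2(-0.145, -0.301) = 206° (azimuth of n's horizontal projection).

true dip 32°, dip direction 205°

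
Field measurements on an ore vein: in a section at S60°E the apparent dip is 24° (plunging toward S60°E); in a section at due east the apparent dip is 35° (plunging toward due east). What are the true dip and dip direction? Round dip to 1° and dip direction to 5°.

The two traces are lines in the plane: v₁ = (sin 120°·cos 24°, cos 120°·cos 24°, −sin 24°), v₂ = (sin 90°·cos 35°, cos 90°·cos 35°, −sin 35°).
Cross product v₁ × v₂ gives the pole to the plane: n ∝ (0.262, 0.121, 0.374).
True dip = arccos(n_z / |n|) = arccos(0.7920) = 37.6°.
Dip direction = atan2(0.262, 0.121) = 65° (azimuth of n's horizontal projection).

true dip 38°, dip direction 065°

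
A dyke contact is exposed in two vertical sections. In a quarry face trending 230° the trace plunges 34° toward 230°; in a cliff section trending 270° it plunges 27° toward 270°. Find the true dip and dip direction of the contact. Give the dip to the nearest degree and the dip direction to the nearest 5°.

true dip 34°, dip direction 230°

Represent each trace as a vector plunging at its apparent dip toward its trend (east-north-up frame): v₁ = (-0.635, -0.533, -0.559), v₂ = (-0.891, -0.000, -0.454).
n = v₁ × v₂ = (-0.242, -0.210, 0.475) (taken with n_z > 0).
True dip = arccos(n_z / |n|) = arccos(0.8290) = 34.0°.
Dip direction = atan2(-0.242, -0.210) = 229° (azimuth of n's horizontal projection).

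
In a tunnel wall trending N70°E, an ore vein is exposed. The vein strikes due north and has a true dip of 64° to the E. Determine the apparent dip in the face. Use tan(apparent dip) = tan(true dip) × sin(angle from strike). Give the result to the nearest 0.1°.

62.6°

Angle between strike (due north) and section (N70°E): β = 70°.
tan α = tan 64° × sin 70° = 2.0503 × 0.9397 = 1.9267
apparent dip = arctan 1.9267 = 62.57°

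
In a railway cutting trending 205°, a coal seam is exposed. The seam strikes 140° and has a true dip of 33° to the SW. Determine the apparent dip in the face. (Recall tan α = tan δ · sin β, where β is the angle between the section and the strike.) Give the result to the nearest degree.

The strike is 140° and the section trends 205°; the acute angle between them is β = 65°.
tan α = tan 33° × sin 65° = 0.6494 × 0.9063 = 0.5886
apparent dip = arctan 0.5886 = 30.48°

30°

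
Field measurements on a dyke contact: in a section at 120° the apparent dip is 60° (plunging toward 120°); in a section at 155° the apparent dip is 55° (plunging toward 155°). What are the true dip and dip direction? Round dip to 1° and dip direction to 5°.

The two traces are lines in the plane: v₁ = (sin 120°·cos 60°, cos 120°·cos 60°, −sin 60°), v₂ = (sin 155°·cos 55°, cos 155°·cos 55°, −sin 55°).
Cross product v₁ × v₂ gives the pole to the plane: n ∝ (0.245, -0.145, 0.164).
tan δ = √(n_x²+n_y²)/n_z = 0.285/0.164, so δ = 60.0°.
The horizontal component of n points toward azimuth atan2(n_x, n_y) = 121°, the dip direction.

true dip 60°, dip direction 120°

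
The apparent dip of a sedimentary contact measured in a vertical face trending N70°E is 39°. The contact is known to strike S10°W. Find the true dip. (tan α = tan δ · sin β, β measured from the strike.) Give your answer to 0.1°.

The section is 60° from the strike.
tan δ = tan α / sin β = tan 39° / sin 60° = 0.8098 / 0.8660 = 0.9351
δ = arctan(0.9351) = 43.08°

43.1°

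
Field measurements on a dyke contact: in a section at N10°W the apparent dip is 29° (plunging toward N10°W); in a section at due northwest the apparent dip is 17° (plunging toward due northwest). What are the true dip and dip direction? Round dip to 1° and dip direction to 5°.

Each apparent-dip line lies in the plane. As unit vectors (x east, y north, z up), v₁ plunges 29°→N10°W and v₂ plunges 17°→due northwest.
Cross product v₁ × v₂ gives the pole to the plane: n ∝ (0.076, 0.283, 0.480).
True dip = arccos(n_z / |n|) = arccos(0.8531) = 31.5°.
Dip direction = atan2(0.076, 0.283) = 15° (azimuth of n's horizontal projection).

true dip 31°, dip direction 015°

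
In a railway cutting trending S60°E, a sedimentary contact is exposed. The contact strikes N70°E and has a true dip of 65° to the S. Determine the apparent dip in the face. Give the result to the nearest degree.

The section lies 50° from the strike.
tan(apparent dip) = tan 65° · sin 50° = 1.6428
α = arctan(1.6428) = 58.67°

59°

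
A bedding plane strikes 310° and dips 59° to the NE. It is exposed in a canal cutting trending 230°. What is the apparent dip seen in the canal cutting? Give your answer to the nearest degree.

59°

The strike is 310° and the section trends 230°; the acute angle between them is β = 80°.
tan(apparent dip) = tan 59° · sin 80° = 1.6390
α = arctan(1.6390) = 58.61°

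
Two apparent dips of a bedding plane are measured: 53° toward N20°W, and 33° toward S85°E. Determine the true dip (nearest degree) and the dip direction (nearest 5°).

true dip 62°, dip direction 025°

The two traces are lines in the plane: v₁ = (sin 340°·cos 53°, cos 340°·cos 53°, −sin 53°), v₂ = (sin 95°·cos 33°, cos 95°·cos 33°, −sin 33°).
n = v₁ × v₂ = (0.366, 0.779, 0.457) (taken with n_z > 0).
True dip = arccos(n_z / |n|) = arccos(0.4691) = 62.0°.
The horizontal component of n points toward azimuth atan2(n_x, n_y) = 25°, the dip direction.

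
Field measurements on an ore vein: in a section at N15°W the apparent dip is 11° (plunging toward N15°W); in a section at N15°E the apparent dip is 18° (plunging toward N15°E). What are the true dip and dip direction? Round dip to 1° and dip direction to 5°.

The two traces are lines in the plane: v₁ = (sin 345°·cos 11°, cos 345°·cos 11°, −sin 11°), v₂ = (sin 15°·cos 18°, cos 15°·cos 18°, −sin 18°).
Cross product v₁ × v₂ gives the pole to the plane: n ∝ (0.118, 0.125, 0.467).
tan δ = √(n_x²+n_y²)/n_z = 0.172/0.467, so δ = 20.2°.
Dip direction = atan2(0.118, 0.125) = 43° (azimuth of n's horizontal projection).

true dip 20°, dip direction 045°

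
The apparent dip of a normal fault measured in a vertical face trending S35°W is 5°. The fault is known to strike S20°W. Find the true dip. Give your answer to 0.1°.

β = acute angle between strike S20°W and section S35°W = 15°.
tan δ = tan α / sin β = tan 5° / sin 15° = 0.0875 / 0.2588 = 0.3380
δ = arctan(0.3380) = 18.68°

18.7°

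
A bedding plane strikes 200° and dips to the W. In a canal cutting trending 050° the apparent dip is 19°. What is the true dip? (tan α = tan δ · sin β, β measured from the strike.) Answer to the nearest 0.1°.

The section is 30° from the strike.
tan(true dip) = tan 19° / sin 30° = 0.6887
δ = arctan(0.6887) = 34.55°

34.6°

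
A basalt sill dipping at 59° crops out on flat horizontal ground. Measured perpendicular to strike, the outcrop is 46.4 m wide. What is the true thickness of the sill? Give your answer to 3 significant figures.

39.8 m

True thickness t = w · sin(dip) = 46.4 × sin 59°
t = 46.4 × 0.8572 = 39.773 m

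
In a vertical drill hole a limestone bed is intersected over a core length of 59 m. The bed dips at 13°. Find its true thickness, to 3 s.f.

True thickness t = h · cos(dip) = 59 × cos 13°
t = 59 × 0.9744 = 57.488 m

57.5 m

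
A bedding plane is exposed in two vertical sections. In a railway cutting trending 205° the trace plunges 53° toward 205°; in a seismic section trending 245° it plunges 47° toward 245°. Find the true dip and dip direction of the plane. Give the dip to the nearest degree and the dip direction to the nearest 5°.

Represent each trace as a vector plunging at its apparent dip toward its trend (east-north-up frame): v₁ = (-0.254, -0.545, -0.799), v₂ = (-0.618, -0.288, -0.731).
Cross product v₁ × v₂ gives the pole to the plane: n ∝ (-0.169, -0.308, 0.264).
Dip δ = arctan(|n_h|/n_z) = arctan(0.351/0.264) = 53.1°.
Dip direction = azimuth of (n_x, n_y) = atan2(-0.169, -0.308) = 209°.

true dip 53°, dip direction 210°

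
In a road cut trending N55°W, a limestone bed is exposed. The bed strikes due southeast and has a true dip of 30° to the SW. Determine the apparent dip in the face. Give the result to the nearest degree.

The section lies 10° from the strike.
tan(apparent dip) = tan 30° · sin 10° = 0.1003
apparent dip = arctan 0.1003 = 5.73°

6°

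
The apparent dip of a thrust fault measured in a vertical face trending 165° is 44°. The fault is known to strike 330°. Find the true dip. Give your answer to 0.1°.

75.0°

The section is 15° from the strike.
tan δ = tan α / sin β = tan 44° / sin 15° = 0.9657 / 0.2588 = 3.7311
true dip = arctan 3.7311 = 75.00°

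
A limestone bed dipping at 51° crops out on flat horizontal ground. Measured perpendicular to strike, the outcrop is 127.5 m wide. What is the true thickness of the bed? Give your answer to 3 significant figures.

True thickness t = w · sin(dip) = 127.5 × sin 51°
t = 127.5 × 0.7771 = 99.086 m

99.1 m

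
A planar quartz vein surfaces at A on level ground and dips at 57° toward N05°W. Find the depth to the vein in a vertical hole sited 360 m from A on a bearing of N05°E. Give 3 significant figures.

546 m

The hole lies 10° from the dip direction, so the down-dip offset is 360 × cos 10° = 354.53 m.
Depth = down-dip offset × tan(dip) = 354.53 × tan 57° = 354.53 × 1.5399
Depth = 545.93 m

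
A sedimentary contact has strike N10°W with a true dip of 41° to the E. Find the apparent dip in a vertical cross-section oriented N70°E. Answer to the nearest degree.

41°

The section lies 80° from the strike.
tan(apparent dip) = tan 41° · sin 80° = 0.8561
apparent dip = arctan 0.8561 = 40.57°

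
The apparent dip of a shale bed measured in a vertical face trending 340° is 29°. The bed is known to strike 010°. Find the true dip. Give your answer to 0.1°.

47.9°

The section is 30° from the strike.
tan δ = tan α / sin β = tan 29° / sin 30° = 0.5543 / 0.5000 = 1.1086
δ = arctan(1.1086) = 47.95°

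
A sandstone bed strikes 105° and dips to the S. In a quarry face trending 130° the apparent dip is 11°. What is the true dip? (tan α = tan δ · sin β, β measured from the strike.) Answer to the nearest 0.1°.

24.7°

The section is 25° from the strike.
tan δ = tan α / sin β = tan 11° / sin 25° = 0.1944 / 0.4226 = 0.4599
true dip = arctan 0.4599 = 24.70°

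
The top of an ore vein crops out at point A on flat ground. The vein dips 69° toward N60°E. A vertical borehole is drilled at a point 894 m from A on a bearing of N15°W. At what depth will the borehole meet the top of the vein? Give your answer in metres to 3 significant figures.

The hole lies 75° from the dip direction, so the down-dip offset is 894 × cos 75° = 231.38 m.
Depth = down-dip offset × tan(dip) = 231.38 × tan 69° = 231.38 × 2.6051
Depth = 602.78 m

603 m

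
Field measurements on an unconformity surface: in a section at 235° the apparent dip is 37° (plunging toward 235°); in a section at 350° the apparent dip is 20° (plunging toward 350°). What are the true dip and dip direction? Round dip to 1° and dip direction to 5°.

Each apparent-dip line lies in the plane. As unit vectors (x east, y north, z up), v₁ plunges 37°→235° and v₂ plunges 20°→350°.
The plane normal is n = v₁ × v₂ ∝ (-0.714, 0.126, 0.680).
tan δ = √(n_x²+n_y²)/n_z = 0.725/0.680, so δ = 46.8°.
Dip direction = azimuth of (n_x, n_y) = atan2(-0.714, 0.126) = 280°.

true dip 47°, dip direction 280°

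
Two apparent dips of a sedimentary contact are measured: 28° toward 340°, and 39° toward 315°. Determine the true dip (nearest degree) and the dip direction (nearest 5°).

true dip 43°, dip direction 285°

Each apparent-dip line lies in the plane. As unit vectors (x east, y north, z up), v₁ plunges 28°→340° and v₂ plunges 39°→315°.
n = v₁ × v₂ = (-0.264, 0.068, 0.290) (taken with n_z > 0).
Dip δ = arctan(|n_h|/n_z) = arctan(0.273/0.290) = 43.2°.
The horizontal component of n points toward azimuth atan2(n_x, n_y) = 284°, the dip direction.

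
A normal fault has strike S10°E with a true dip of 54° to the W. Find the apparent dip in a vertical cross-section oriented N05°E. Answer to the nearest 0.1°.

19.6°

The strike is S10°E and the section trends N05°E; the acute angle between them is β = 15°.
tan(apparent dip) = tan 54° · sin 15° = 0.3562
α = arctan(0.3562) = 19.61°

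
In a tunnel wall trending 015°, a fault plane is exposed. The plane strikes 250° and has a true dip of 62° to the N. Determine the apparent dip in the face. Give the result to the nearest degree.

57°

Angle between strike (250°) and section (015°): β = 55°.
tan α = tan 62° × sin 55° = 1.8807 × 0.8192 = 1.5406
apparent dip = arctan 1.5406 = 57.01°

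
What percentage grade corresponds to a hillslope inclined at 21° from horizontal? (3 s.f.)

grade % = 100 × tan 21° = 100 × 0.3839

38.4%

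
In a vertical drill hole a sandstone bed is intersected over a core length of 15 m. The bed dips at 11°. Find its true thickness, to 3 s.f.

14.7 m

True thickness t = h · cos(dip) = 15 × cos 11°
t = 15 × 0.9816 = 14.724 m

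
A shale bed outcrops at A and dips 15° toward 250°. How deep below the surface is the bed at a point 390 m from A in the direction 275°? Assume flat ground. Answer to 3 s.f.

94.7 m

The hole lies 25° from the dip direction, so the down-dip offset is 390 × cos 25° = 353.46 m.
Depth = down-dip offset × tan(dip) = 353.46 × tan 15° = 353.46 × 0.2679
Depth = 94.71 m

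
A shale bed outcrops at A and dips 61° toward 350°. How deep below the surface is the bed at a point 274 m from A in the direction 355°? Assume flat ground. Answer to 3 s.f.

The hole lies 5° from the dip direction, so the down-dip offset is 274 × cos 5° = 272.96 m.
Depth = down-dip offset × tan(dip) = 272.96 × tan 61° = 272.96 × 1.8040
Depth = 492.43 m

492 m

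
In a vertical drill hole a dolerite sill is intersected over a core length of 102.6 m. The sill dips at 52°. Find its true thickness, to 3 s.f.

63.2 m

True thickness t = h · cos(dip) = 102.6 × cos 52°
t = 102.6 × 0.6157 = 63.167 m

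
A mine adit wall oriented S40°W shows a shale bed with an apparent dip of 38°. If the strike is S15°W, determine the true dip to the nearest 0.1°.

β = acute angle between strike S15°W and section S40°W = 25°.
tan δ = tan α / sin β = tan 38° / sin 25° = 0.7813 / 0.4226 = 1.8487
true dip = arctan 1.8487 = 61.59°

61.6°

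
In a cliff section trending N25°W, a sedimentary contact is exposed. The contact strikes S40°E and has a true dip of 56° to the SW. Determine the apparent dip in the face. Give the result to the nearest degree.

21°

Angle between strike (S40°E) and section (N25°W): β = 15°.
tan α = tan 56° × sin 15° = 1.4826 × 0.2588 = 0.3837
α = arctan(0.3837) = 20.99°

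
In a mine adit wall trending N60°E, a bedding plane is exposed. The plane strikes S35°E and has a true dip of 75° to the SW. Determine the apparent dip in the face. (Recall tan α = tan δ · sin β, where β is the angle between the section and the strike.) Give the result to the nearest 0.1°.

74.9°

The strike is S35°E and the section trends N60°E; the acute angle between them is β = 85°.
tan α = tan 75° × sin 85° = 3.7321 × 0.9962 = 3.7178
α = arctan(3.7178) = 74.95°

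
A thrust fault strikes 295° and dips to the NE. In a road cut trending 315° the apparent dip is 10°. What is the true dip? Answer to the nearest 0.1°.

27.3°

β = acute angle between strike 295° and section 315° = 20°.
tan δ = tan α / sin β = tan 10° / sin 20° = 0.1763 / 0.3420 = 0.5155
δ = arctan(0.5155) = 27.27°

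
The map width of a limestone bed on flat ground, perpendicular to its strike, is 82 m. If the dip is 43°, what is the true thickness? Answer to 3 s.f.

True thickness t = w · sin(dip) = 82 × sin 43°
t = 82 × 0.6820 = 55.924 m

55.9 m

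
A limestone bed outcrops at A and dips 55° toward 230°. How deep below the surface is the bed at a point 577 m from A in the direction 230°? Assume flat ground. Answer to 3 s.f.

The hole is directly down-dip from the outcrop, so the down-dip offset is 577 m.
Depth = down-dip offset × tan(dip) = 577.00 × tan 55° = 577.00 × 1.4281
Depth = 824.04 m

824 m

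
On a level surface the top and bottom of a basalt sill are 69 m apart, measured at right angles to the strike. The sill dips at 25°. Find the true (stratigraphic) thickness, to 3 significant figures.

29.2 m

True thickness t = w · sin(dip) = 69 × sin 25°
t = 69 × 0.4226 = 29.161 m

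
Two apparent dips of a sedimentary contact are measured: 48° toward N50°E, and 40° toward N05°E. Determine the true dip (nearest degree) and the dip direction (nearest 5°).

Represent each trace as a vector plunging at its apparent dip toward its trend (east-north-up frame): v₁ = (0.513, 0.430, -0.743), v₂ = (0.067, 0.763, -0.643).
n = v₁ × v₂ = (0.291, 0.280, 0.362) (taken with n_z > 0).
True dip = arccos(n_z / |n|) = arccos(0.6683) = 48.1°.
Dip direction = azimuth of (n_x, n_y) = atan2(0.291, 0.280) = 46°.

true dip 48°, dip direction 045°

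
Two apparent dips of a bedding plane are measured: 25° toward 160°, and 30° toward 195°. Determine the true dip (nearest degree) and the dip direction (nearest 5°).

Each apparent-dip line lies in the plane. As unit vectors (x east, y north, z up), v₁ plunges 25°→160° and v₂ plunges 30°→195°.
Cross product v₁ × v₂ gives the pole to the plane: n ∝ (-0.072, -0.250, 0.450).
True dip = arccos(n_z / |n|) = arccos(0.8660) = 30.0°.
Dip direction = atan2(-0.072, -0.250) = 196° (azimuth of n's horizontal projection).

true dip 30°, dip direction 195°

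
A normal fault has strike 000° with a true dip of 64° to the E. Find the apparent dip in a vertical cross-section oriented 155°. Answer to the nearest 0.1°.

The strike is 000° and the section trends 155°; the acute angle between them is β = 25°.
tan(apparent dip) = tan 64° · sin 25° = 0.8665
apparent dip = arctan 0.8665 = 40.91°

40.9°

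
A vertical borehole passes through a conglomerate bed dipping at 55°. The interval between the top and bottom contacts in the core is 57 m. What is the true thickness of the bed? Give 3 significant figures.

True thickness t = h · cos(dip) = 57 × cos 55°
t = 57 × 0.5736 = 32.694 m

32.7 m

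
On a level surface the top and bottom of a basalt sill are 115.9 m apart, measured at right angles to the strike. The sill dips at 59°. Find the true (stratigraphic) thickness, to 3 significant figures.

True thickness t = w · sin(dip) = 115.9 × sin 59°
t = 115.9 × 0.8572 = 99.346 m

99.3 m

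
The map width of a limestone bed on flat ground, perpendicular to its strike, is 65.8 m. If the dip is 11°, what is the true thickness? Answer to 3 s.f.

True thickness t = w · sin(dip) = 65.8 × sin 11°
t = 65.8 × 0.1908 = 12.555 m

12.6 m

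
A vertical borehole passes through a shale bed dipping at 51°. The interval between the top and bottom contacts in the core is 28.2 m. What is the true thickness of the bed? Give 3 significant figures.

True thickness t = h · cos(dip) = 28.2 × cos 51°
t = 28.2 × 0.6293 = 17.747 m

17.7 m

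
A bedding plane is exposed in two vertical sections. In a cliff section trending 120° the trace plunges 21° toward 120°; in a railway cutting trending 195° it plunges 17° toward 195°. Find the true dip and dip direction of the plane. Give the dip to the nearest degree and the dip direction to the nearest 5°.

true dip 24°, dip direction 150°

Represent each trace as a vector plunging at its apparent dip toward its trend (east-north-up frame): v₁ = (0.809, -0.467, -0.358), v₂ = (-0.248, -0.924, -0.292).
n = v₁ × v₂ = (0.195, -0.325, 0.862) (taken with n_z > 0).
Dip δ = arctan(|n_h|/n_z) = arctan(0.379/0.862) = 23.7°.
Dip direction = atan2(0.195, -0.325) = 149° (azimuth of n's horizontal projection).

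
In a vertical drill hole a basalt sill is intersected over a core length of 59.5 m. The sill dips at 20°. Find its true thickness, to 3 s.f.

55.9 m

True thickness t = h · cos(dip) = 59.5 × cos 20°
t = 59.5 × 0.9397 = 55.912 m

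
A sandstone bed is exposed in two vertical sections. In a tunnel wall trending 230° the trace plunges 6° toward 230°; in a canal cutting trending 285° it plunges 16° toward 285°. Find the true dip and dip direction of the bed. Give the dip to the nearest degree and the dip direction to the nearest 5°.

true dip 16°, dip direction 300°

The two traces are lines in the plane: v₁ = (sin 230°·cos 6°, cos 230°·cos 6°, −sin 6°), v₂ = (sin 285°·cos 16°, cos 285°·cos 16°, −sin 16°).
Cross product v₁ × v₂ gives the pole to the plane: n ∝ (-0.202, 0.113, 0.783).
True dip = arccos(n_z / |n|) = arccos(0.9589) = 16.5°.
Dip direction = atan2(-0.202, 0.113) = 299° (azimuth of n's horizontal projection).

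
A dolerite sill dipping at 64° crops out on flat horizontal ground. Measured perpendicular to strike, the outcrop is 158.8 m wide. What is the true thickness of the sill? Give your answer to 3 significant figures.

143 m

True thickness t = w · sin(dip) = 158.8 × sin 64°
t = 158.8 × 0.8988 = 142.728 m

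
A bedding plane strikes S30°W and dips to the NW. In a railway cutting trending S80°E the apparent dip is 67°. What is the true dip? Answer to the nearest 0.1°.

68.3°

β = acute angle between strike S30°W and section S80°E = 70°.
tan δ = tan α / sin β = tan 67° / sin 70° = 2.3559 / 0.9397 = 2.5070
true dip = arctan 2.5070 = 68.25°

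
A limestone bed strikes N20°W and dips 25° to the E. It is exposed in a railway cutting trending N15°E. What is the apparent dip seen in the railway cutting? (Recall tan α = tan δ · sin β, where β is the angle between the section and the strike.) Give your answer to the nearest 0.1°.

15.0°

The strike is N20°W and the section trends N15°E; the acute angle between them is β = 35°.
tan(apparent dip) = tan 25° · sin 35° = 0.2675
apparent dip = arctan 0.2675 = 14.97°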